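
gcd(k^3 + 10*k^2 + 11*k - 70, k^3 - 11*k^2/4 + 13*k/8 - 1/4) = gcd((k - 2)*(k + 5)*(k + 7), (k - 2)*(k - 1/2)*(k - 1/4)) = k - 2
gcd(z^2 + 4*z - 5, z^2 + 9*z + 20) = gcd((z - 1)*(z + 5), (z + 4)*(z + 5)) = z + 5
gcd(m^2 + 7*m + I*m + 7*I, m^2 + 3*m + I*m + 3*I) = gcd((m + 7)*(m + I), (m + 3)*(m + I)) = m + I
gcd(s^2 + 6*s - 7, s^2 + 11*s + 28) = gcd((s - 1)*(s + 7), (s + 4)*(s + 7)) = s + 7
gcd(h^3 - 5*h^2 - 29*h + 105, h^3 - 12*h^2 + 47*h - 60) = h - 3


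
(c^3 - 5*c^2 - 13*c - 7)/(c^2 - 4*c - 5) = (c^2 - 6*c - 7)/(c - 5)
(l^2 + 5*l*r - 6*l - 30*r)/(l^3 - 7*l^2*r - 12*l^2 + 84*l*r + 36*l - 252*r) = (-l - 5*r)/(-l^2 + 7*l*r + 6*l - 42*r)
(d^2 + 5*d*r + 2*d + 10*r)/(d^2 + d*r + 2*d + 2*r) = (d + 5*r)/(d + r)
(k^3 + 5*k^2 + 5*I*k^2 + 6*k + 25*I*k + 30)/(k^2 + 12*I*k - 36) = (k^2 + k*(5 - I) - 5*I)/(k + 6*I)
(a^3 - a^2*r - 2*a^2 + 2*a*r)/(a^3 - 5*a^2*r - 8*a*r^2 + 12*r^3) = a*(2 - a)/(-a^2 + 4*a*r + 12*r^2)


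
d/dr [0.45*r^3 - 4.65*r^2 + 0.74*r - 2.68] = 1.35*r^2 - 9.3*r + 0.74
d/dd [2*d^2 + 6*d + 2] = 4*d + 6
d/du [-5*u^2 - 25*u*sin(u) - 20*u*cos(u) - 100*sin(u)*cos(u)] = 20*u*sin(u) - 25*u*cos(u) - 10*u - 25*sin(u) - 20*cos(u) - 100*cos(2*u)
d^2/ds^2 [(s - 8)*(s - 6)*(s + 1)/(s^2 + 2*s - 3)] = 2*(67*s^3 + 9*s^2 + 621*s + 423)/(s^6 + 6*s^5 + 3*s^4 - 28*s^3 - 9*s^2 + 54*s - 27)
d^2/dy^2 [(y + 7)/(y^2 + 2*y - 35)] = 2/(y^3 - 15*y^2 + 75*y - 125)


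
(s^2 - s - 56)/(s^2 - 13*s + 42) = (s^2 - s - 56)/(s^2 - 13*s + 42)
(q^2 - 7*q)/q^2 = (q - 7)/q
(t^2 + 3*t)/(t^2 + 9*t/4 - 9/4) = 4*t/(4*t - 3)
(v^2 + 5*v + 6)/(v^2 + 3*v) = (v + 2)/v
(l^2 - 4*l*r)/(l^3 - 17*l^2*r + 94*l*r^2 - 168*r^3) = l/(l^2 - 13*l*r + 42*r^2)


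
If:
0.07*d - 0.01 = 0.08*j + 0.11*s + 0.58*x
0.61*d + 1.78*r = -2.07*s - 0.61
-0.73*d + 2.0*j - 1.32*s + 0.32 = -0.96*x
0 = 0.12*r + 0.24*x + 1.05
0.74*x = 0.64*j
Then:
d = -45.79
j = -7.37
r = 4.00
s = 9.76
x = -6.38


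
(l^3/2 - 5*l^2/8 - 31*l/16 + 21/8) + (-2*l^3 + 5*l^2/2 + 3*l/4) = -3*l^3/2 + 15*l^2/8 - 19*l/16 + 21/8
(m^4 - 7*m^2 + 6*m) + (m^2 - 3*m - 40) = m^4 - 6*m^2 + 3*m - 40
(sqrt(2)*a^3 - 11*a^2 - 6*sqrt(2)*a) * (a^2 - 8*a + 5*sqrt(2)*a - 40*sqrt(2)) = sqrt(2)*a^5 - 8*sqrt(2)*a^4 - a^4 - 61*sqrt(2)*a^3 + 8*a^3 - 60*a^2 + 488*sqrt(2)*a^2 + 480*a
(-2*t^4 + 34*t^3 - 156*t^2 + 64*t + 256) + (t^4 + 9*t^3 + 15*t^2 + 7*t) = -t^4 + 43*t^3 - 141*t^2 + 71*t + 256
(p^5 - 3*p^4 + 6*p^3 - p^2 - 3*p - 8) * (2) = 2*p^5 - 6*p^4 + 12*p^3 - 2*p^2 - 6*p - 16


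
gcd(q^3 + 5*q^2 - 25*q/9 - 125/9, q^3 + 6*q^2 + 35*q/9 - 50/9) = q^2 + 20*q/3 + 25/3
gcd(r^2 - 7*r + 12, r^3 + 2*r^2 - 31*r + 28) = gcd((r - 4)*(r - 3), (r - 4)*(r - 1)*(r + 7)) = r - 4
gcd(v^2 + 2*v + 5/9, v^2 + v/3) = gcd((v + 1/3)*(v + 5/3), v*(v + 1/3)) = v + 1/3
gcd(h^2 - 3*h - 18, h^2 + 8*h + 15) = h + 3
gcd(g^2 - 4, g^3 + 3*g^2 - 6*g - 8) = g - 2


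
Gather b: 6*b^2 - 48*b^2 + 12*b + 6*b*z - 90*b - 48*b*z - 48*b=-42*b^2 + b*(-42*z - 126)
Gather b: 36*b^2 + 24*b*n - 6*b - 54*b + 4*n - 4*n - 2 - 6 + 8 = 36*b^2 + b*(24*n - 60)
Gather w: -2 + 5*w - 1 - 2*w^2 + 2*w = -2*w^2 + 7*w - 3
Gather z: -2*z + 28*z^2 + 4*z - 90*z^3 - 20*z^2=-90*z^3 + 8*z^2 + 2*z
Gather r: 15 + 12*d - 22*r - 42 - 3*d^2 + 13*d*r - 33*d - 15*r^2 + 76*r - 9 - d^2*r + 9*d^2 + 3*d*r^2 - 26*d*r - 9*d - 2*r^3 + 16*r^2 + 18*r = 6*d^2 - 30*d - 2*r^3 + r^2*(3*d + 1) + r*(-d^2 - 13*d + 72) - 36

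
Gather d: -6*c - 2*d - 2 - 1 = -6*c - 2*d - 3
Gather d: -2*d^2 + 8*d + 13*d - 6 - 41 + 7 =-2*d^2 + 21*d - 40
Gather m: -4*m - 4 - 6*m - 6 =-10*m - 10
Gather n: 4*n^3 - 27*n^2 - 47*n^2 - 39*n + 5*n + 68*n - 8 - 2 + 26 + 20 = 4*n^3 - 74*n^2 + 34*n + 36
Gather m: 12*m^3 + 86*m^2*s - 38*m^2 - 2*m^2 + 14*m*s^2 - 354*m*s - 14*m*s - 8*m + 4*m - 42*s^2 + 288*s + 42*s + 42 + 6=12*m^3 + m^2*(86*s - 40) + m*(14*s^2 - 368*s - 4) - 42*s^2 + 330*s + 48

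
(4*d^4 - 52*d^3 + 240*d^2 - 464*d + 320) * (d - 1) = 4*d^5 - 56*d^4 + 292*d^3 - 704*d^2 + 784*d - 320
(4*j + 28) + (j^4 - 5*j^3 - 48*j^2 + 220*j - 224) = j^4 - 5*j^3 - 48*j^2 + 224*j - 196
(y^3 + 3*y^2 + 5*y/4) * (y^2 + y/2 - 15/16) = y^5 + 7*y^4/2 + 29*y^3/16 - 35*y^2/16 - 75*y/64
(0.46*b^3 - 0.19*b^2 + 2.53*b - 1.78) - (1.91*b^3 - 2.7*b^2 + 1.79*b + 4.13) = -1.45*b^3 + 2.51*b^2 + 0.74*b - 5.91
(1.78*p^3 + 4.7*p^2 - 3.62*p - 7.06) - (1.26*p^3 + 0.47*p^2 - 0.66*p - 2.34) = 0.52*p^3 + 4.23*p^2 - 2.96*p - 4.72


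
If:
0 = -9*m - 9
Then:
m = -1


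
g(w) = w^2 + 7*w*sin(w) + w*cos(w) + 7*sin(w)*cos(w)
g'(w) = -w*sin(w) + 7*w*cos(w) + 2*w - 7*sin(w)^2 + 7*sin(w) + 7*cos(w)^2 + cos(w)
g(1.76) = 13.57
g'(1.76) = -0.34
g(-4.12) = -7.89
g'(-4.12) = 13.89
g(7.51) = 110.65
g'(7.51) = 27.20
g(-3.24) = 10.81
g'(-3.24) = 22.97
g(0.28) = 2.75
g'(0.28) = 11.19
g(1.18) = 11.94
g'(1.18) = 6.30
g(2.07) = 13.07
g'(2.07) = -2.74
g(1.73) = 13.58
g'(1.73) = -0.06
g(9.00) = 96.13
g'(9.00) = -36.51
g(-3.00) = 15.91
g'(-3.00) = 19.11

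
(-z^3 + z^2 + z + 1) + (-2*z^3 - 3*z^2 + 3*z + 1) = -3*z^3 - 2*z^2 + 4*z + 2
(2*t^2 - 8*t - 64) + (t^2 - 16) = 3*t^2 - 8*t - 80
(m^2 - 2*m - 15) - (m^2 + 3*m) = -5*m - 15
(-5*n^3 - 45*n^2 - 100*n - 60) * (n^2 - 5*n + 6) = -5*n^5 - 20*n^4 + 95*n^3 + 170*n^2 - 300*n - 360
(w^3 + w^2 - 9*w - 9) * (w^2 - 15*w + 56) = w^5 - 14*w^4 + 32*w^3 + 182*w^2 - 369*w - 504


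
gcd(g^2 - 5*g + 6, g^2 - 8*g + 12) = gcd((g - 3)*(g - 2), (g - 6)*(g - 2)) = g - 2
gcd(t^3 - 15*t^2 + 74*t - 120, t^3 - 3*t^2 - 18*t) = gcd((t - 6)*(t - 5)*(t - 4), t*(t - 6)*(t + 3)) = t - 6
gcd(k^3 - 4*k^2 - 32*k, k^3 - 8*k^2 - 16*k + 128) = k^2 - 4*k - 32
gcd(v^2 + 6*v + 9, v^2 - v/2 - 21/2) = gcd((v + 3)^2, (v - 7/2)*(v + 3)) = v + 3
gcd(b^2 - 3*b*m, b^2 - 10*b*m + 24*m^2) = 1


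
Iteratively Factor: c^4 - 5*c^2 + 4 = (c - 1)*(c^3 + c^2 - 4*c - 4) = (c - 2)*(c - 1)*(c^2 + 3*c + 2) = (c - 2)*(c - 1)*(c + 2)*(c + 1)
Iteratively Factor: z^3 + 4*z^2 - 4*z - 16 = (z - 2)*(z^2 + 6*z + 8) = (z - 2)*(z + 2)*(z + 4)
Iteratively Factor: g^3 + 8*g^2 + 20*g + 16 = (g + 2)*(g^2 + 6*g + 8) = (g + 2)*(g + 4)*(g + 2)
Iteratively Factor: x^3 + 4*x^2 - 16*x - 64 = (x + 4)*(x^2 - 16) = (x - 4)*(x + 4)*(x + 4)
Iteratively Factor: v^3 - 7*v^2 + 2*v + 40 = (v - 4)*(v^2 - 3*v - 10) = (v - 5)*(v - 4)*(v + 2)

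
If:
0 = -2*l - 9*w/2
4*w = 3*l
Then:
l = 0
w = 0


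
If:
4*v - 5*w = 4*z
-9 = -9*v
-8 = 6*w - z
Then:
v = 1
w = -28/29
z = 64/29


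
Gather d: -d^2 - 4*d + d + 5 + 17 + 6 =-d^2 - 3*d + 28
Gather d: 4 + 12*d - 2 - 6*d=6*d + 2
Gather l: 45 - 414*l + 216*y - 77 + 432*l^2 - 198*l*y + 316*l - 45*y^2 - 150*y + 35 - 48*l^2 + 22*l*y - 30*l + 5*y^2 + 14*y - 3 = 384*l^2 + l*(-176*y - 128) - 40*y^2 + 80*y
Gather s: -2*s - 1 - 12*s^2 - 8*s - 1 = -12*s^2 - 10*s - 2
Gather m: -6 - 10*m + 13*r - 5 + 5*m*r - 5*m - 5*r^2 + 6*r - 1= m*(5*r - 15) - 5*r^2 + 19*r - 12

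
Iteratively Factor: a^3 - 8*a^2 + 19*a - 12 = (a - 3)*(a^2 - 5*a + 4) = (a - 3)*(a - 1)*(a - 4)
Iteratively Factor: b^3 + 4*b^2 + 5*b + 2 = (b + 1)*(b^2 + 3*b + 2) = (b + 1)^2*(b + 2)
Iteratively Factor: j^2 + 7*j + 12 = (j + 4)*(j + 3)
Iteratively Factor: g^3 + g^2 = (g + 1)*(g^2) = g*(g + 1)*(g)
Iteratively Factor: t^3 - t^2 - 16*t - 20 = (t - 5)*(t^2 + 4*t + 4) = (t - 5)*(t + 2)*(t + 2)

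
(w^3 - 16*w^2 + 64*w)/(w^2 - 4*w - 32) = w*(w - 8)/(w + 4)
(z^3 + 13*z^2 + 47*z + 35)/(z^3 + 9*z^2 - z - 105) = (z + 1)/(z - 3)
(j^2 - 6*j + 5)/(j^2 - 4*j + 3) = (j - 5)/(j - 3)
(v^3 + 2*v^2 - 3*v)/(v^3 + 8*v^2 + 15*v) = (v - 1)/(v + 5)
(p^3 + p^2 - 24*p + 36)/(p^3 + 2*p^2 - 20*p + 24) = (p - 3)/(p - 2)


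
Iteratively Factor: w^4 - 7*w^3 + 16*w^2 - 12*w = (w - 2)*(w^3 - 5*w^2 + 6*w) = (w - 2)^2*(w^2 - 3*w) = w*(w - 2)^2*(w - 3)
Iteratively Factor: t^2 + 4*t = (t)*(t + 4)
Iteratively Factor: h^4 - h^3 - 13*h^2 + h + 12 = (h + 3)*(h^3 - 4*h^2 - h + 4) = (h + 1)*(h + 3)*(h^2 - 5*h + 4) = (h - 1)*(h + 1)*(h + 3)*(h - 4)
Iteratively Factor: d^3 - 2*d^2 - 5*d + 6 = (d - 3)*(d^2 + d - 2) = (d - 3)*(d + 2)*(d - 1)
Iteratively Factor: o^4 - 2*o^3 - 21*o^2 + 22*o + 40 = (o - 2)*(o^3 - 21*o - 20) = (o - 5)*(o - 2)*(o^2 + 5*o + 4) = (o - 5)*(o - 2)*(o + 4)*(o + 1)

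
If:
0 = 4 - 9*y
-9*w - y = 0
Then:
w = -4/81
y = 4/9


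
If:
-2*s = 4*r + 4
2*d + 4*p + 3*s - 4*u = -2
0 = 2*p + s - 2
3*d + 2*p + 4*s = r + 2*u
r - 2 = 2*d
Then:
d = -9/5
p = 2/5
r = -8/5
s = 6/5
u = 9/10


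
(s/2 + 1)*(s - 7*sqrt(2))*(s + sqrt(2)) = s^3/2 - 3*sqrt(2)*s^2 + s^2 - 6*sqrt(2)*s - 7*s - 14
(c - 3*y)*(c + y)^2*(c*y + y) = c^4*y - c^3*y^2 + c^3*y - 5*c^2*y^3 - c^2*y^2 - 3*c*y^4 - 5*c*y^3 - 3*y^4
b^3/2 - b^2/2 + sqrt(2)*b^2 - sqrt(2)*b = b*(b/2 + sqrt(2))*(b - 1)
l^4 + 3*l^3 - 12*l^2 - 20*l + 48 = (l - 2)^2*(l + 3)*(l + 4)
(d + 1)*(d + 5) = d^2 + 6*d + 5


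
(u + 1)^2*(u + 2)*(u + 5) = u^4 + 9*u^3 + 25*u^2 + 27*u + 10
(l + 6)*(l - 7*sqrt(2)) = l^2 - 7*sqrt(2)*l + 6*l - 42*sqrt(2)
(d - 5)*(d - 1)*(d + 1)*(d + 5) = d^4 - 26*d^2 + 25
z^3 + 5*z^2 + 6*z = z*(z + 2)*(z + 3)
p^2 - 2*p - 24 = (p - 6)*(p + 4)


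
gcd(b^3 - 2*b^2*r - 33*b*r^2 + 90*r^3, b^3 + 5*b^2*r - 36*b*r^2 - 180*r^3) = b + 6*r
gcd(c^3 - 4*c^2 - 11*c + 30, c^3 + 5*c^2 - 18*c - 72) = c + 3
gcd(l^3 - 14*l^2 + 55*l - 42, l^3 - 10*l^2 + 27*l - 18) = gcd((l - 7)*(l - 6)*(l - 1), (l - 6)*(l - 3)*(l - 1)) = l^2 - 7*l + 6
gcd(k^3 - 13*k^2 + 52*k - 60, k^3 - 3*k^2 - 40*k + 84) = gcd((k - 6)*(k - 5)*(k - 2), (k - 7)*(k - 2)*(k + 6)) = k - 2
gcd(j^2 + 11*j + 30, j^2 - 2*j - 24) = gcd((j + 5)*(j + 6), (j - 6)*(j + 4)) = 1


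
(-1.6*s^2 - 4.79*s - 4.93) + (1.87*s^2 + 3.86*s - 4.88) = 0.27*s^2 - 0.93*s - 9.81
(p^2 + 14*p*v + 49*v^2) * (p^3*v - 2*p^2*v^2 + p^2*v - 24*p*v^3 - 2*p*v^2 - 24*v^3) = p^5*v + 12*p^4*v^2 + p^4*v - 3*p^3*v^3 + 12*p^3*v^2 - 434*p^2*v^4 - 3*p^2*v^3 - 1176*p*v^5 - 434*p*v^4 - 1176*v^5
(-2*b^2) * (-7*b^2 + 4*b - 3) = 14*b^4 - 8*b^3 + 6*b^2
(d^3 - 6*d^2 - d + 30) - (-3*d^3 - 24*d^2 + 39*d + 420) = 4*d^3 + 18*d^2 - 40*d - 390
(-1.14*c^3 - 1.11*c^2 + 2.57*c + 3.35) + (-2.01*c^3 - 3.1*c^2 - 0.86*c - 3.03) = -3.15*c^3 - 4.21*c^2 + 1.71*c + 0.32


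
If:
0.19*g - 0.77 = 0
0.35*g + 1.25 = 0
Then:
No Solution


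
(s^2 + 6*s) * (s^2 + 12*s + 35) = s^4 + 18*s^3 + 107*s^2 + 210*s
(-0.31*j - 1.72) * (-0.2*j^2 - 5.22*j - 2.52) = 0.062*j^3 + 1.9622*j^2 + 9.7596*j + 4.3344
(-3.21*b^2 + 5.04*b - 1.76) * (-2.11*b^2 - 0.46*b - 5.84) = 6.7731*b^4 - 9.1578*b^3 + 20.1416*b^2 - 28.624*b + 10.2784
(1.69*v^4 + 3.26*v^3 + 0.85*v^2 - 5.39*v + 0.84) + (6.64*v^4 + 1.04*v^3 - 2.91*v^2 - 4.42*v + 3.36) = 8.33*v^4 + 4.3*v^3 - 2.06*v^2 - 9.81*v + 4.2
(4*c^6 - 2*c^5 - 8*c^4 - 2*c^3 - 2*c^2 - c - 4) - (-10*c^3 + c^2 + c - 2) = 4*c^6 - 2*c^5 - 8*c^4 + 8*c^3 - 3*c^2 - 2*c - 2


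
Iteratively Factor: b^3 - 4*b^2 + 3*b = (b)*(b^2 - 4*b + 3) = b*(b - 3)*(b - 1)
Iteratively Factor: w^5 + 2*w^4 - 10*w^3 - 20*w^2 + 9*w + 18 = (w + 2)*(w^4 - 10*w^2 + 9) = (w + 2)*(w + 3)*(w^3 - 3*w^2 - w + 3) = (w + 1)*(w + 2)*(w + 3)*(w^2 - 4*w + 3) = (w - 3)*(w + 1)*(w + 2)*(w + 3)*(w - 1)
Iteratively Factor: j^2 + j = (j)*(j + 1)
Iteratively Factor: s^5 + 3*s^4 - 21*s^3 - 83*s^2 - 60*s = (s - 5)*(s^4 + 8*s^3 + 19*s^2 + 12*s) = s*(s - 5)*(s^3 + 8*s^2 + 19*s + 12) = s*(s - 5)*(s + 3)*(s^2 + 5*s + 4) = s*(s - 5)*(s + 3)*(s + 4)*(s + 1)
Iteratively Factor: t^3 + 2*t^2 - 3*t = (t + 3)*(t^2 - t) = (t - 1)*(t + 3)*(t)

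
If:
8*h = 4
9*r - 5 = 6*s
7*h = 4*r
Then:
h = 1/2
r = 7/8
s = 23/48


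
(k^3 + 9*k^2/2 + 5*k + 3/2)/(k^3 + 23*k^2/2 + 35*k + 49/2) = (2*k^2 + 7*k + 3)/(2*k^2 + 21*k + 49)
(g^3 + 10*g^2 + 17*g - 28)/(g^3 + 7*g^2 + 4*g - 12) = (g^2 + 11*g + 28)/(g^2 + 8*g + 12)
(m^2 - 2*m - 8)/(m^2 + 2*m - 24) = (m + 2)/(m + 6)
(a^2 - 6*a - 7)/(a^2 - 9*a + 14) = (a + 1)/(a - 2)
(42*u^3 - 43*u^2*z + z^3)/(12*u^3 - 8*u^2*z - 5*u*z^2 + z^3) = (7*u + z)/(2*u + z)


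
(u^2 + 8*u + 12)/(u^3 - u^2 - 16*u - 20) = (u + 6)/(u^2 - 3*u - 10)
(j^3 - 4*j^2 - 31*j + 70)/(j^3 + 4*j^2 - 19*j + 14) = (j^2 - 2*j - 35)/(j^2 + 6*j - 7)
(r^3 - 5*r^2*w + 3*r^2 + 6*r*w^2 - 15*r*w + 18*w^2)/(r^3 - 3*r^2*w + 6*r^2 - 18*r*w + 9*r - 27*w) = (r - 2*w)/(r + 3)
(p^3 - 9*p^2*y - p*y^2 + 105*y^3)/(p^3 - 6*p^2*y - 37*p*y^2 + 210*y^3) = (p + 3*y)/(p + 6*y)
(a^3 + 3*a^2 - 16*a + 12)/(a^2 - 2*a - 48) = (a^2 - 3*a + 2)/(a - 8)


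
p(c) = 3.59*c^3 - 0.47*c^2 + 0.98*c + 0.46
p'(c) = 10.77*c^2 - 0.94*c + 0.98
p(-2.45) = -57.56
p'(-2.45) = 67.93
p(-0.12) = 0.33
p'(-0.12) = 1.25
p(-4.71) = -389.69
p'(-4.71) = 244.33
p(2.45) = 52.83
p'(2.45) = 63.32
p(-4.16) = -270.20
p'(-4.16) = 191.27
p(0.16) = 0.62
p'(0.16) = 1.11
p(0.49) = 1.25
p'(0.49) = 3.11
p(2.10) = 33.69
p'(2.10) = 46.50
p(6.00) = 764.86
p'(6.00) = 383.06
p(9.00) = 2588.32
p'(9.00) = 864.89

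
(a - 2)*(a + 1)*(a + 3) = a^3 + 2*a^2 - 5*a - 6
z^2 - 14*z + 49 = (z - 7)^2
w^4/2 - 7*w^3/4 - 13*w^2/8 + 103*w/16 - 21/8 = (w/2 + 1)*(w - 7/2)*(w - 3/2)*(w - 1/2)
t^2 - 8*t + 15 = (t - 5)*(t - 3)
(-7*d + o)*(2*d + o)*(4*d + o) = -56*d^3 - 34*d^2*o - d*o^2 + o^3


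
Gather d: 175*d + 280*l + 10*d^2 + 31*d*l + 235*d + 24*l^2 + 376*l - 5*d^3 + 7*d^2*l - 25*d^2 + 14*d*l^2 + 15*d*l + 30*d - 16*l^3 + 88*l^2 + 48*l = -5*d^3 + d^2*(7*l - 15) + d*(14*l^2 + 46*l + 440) - 16*l^3 + 112*l^2 + 704*l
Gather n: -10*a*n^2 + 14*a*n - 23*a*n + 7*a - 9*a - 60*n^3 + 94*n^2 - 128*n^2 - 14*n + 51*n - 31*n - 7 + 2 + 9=-2*a - 60*n^3 + n^2*(-10*a - 34) + n*(6 - 9*a) + 4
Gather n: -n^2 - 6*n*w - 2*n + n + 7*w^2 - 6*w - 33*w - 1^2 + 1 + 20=-n^2 + n*(-6*w - 1) + 7*w^2 - 39*w + 20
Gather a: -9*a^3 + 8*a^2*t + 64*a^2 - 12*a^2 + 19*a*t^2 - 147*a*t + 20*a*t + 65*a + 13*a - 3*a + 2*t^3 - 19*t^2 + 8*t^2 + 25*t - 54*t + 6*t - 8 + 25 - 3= -9*a^3 + a^2*(8*t + 52) + a*(19*t^2 - 127*t + 75) + 2*t^3 - 11*t^2 - 23*t + 14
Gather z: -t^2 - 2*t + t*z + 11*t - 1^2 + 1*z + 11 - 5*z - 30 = -t^2 + 9*t + z*(t - 4) - 20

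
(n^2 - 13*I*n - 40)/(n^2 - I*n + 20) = (n - 8*I)/(n + 4*I)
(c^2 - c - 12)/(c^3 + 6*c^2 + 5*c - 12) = (c - 4)/(c^2 + 3*c - 4)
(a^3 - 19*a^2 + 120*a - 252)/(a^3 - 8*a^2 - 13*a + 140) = (a^2 - 12*a + 36)/(a^2 - a - 20)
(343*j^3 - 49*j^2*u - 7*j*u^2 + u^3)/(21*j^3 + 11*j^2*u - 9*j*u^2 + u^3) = (-49*j^2 + u^2)/(-3*j^2 - 2*j*u + u^2)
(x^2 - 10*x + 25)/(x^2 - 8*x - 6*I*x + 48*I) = (x^2 - 10*x + 25)/(x^2 - 8*x - 6*I*x + 48*I)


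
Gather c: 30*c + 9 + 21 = 30*c + 30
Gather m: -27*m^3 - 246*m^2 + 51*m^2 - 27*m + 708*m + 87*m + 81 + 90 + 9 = -27*m^3 - 195*m^2 + 768*m + 180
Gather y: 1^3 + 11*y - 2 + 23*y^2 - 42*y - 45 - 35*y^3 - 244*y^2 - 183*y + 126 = -35*y^3 - 221*y^2 - 214*y + 80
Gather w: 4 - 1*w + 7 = 11 - w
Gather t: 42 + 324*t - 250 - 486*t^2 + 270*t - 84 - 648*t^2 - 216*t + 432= -1134*t^2 + 378*t + 140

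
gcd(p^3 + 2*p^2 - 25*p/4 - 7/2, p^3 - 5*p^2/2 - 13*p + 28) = p^2 + 3*p/2 - 7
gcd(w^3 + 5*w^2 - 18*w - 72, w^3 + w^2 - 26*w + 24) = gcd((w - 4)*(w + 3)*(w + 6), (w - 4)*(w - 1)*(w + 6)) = w^2 + 2*w - 24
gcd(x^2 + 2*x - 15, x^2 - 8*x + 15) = x - 3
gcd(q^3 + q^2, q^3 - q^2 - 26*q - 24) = q + 1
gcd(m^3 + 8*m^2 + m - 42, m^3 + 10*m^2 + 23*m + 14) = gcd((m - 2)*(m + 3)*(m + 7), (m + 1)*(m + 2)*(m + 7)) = m + 7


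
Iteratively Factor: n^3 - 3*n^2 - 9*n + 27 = (n - 3)*(n^2 - 9) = (n - 3)^2*(n + 3)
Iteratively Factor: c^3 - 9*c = (c)*(c^2 - 9) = c*(c - 3)*(c + 3)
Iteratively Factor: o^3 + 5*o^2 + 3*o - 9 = (o - 1)*(o^2 + 6*o + 9) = (o - 1)*(o + 3)*(o + 3)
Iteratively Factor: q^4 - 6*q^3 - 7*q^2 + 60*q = (q + 3)*(q^3 - 9*q^2 + 20*q) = (q - 5)*(q + 3)*(q^2 - 4*q) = q*(q - 5)*(q + 3)*(q - 4)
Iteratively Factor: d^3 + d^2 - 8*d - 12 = (d + 2)*(d^2 - d - 6) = (d - 3)*(d + 2)*(d + 2)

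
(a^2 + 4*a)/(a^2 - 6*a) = (a + 4)/(a - 6)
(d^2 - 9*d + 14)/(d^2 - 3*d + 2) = (d - 7)/(d - 1)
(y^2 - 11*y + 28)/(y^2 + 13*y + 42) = (y^2 - 11*y + 28)/(y^2 + 13*y + 42)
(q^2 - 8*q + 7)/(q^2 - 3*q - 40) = (-q^2 + 8*q - 7)/(-q^2 + 3*q + 40)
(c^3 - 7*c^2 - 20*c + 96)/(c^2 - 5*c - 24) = (c^2 + c - 12)/(c + 3)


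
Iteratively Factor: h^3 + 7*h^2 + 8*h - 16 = (h + 4)*(h^2 + 3*h - 4) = (h + 4)^2*(h - 1)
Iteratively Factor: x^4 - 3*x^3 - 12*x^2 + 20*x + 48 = (x - 3)*(x^3 - 12*x - 16) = (x - 3)*(x + 2)*(x^2 - 2*x - 8) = (x - 4)*(x - 3)*(x + 2)*(x + 2)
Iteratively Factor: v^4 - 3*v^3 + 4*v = (v - 2)*(v^3 - v^2 - 2*v) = (v - 2)*(v + 1)*(v^2 - 2*v) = v*(v - 2)*(v + 1)*(v - 2)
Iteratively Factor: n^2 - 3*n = (n)*(n - 3)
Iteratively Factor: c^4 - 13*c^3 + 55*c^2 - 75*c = (c - 5)*(c^3 - 8*c^2 + 15*c) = (c - 5)*(c - 3)*(c^2 - 5*c) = (c - 5)^2*(c - 3)*(c)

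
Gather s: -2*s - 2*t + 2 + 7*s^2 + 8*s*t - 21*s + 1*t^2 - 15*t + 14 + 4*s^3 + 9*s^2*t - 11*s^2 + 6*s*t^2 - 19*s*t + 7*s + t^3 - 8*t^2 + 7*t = 4*s^3 + s^2*(9*t - 4) + s*(6*t^2 - 11*t - 16) + t^3 - 7*t^2 - 10*t + 16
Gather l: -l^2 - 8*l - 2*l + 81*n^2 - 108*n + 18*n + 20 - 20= -l^2 - 10*l + 81*n^2 - 90*n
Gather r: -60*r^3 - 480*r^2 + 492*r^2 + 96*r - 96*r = -60*r^3 + 12*r^2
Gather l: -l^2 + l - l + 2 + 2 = 4 - l^2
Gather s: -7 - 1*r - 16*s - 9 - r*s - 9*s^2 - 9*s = -r - 9*s^2 + s*(-r - 25) - 16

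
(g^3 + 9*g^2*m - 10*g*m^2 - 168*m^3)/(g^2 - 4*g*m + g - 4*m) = (g^2 + 13*g*m + 42*m^2)/(g + 1)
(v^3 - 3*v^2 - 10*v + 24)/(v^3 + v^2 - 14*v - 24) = (v - 2)/(v + 2)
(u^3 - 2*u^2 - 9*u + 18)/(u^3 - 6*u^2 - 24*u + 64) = (u^2 - 9)/(u^2 - 4*u - 32)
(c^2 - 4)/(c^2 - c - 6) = (c - 2)/(c - 3)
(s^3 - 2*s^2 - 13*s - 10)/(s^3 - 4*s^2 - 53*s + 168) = (s^3 - 2*s^2 - 13*s - 10)/(s^3 - 4*s^2 - 53*s + 168)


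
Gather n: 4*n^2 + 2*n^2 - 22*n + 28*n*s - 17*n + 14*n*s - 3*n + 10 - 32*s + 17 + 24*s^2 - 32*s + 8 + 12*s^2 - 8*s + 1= 6*n^2 + n*(42*s - 42) + 36*s^2 - 72*s + 36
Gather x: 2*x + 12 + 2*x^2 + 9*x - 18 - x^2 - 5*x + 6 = x^2 + 6*x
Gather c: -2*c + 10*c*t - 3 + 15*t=c*(10*t - 2) + 15*t - 3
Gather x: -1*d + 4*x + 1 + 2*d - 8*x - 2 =d - 4*x - 1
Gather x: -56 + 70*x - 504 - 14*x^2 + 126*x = -14*x^2 + 196*x - 560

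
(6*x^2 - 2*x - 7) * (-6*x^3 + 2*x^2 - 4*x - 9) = -36*x^5 + 24*x^4 + 14*x^3 - 60*x^2 + 46*x + 63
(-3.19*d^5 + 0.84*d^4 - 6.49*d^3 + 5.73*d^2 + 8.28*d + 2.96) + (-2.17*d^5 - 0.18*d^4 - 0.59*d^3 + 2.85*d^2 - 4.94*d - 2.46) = -5.36*d^5 + 0.66*d^4 - 7.08*d^3 + 8.58*d^2 + 3.34*d + 0.5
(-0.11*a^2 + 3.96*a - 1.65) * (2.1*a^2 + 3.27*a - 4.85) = -0.231*a^4 + 7.9563*a^3 + 10.0177*a^2 - 24.6015*a + 8.0025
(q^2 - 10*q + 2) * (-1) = -q^2 + 10*q - 2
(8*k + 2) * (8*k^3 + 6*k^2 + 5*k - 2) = 64*k^4 + 64*k^3 + 52*k^2 - 6*k - 4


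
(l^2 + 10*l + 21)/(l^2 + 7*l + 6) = (l^2 + 10*l + 21)/(l^2 + 7*l + 6)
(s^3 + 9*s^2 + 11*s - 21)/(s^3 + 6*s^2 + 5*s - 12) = (s + 7)/(s + 4)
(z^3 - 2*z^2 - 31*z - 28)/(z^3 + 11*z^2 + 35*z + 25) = (z^2 - 3*z - 28)/(z^2 + 10*z + 25)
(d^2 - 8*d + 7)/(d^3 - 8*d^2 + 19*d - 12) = (d - 7)/(d^2 - 7*d + 12)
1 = 1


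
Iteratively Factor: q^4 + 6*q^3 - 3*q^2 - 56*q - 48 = (q + 1)*(q^3 + 5*q^2 - 8*q - 48) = (q + 1)*(q + 4)*(q^2 + q - 12) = (q - 3)*(q + 1)*(q + 4)*(q + 4)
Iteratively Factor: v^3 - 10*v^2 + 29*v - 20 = (v - 1)*(v^2 - 9*v + 20) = (v - 4)*(v - 1)*(v - 5)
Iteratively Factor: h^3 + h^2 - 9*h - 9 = (h + 1)*(h^2 - 9) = (h + 1)*(h + 3)*(h - 3)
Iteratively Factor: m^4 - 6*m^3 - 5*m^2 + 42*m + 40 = (m + 2)*(m^3 - 8*m^2 + 11*m + 20) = (m - 4)*(m + 2)*(m^2 - 4*m - 5) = (m - 4)*(m + 1)*(m + 2)*(m - 5)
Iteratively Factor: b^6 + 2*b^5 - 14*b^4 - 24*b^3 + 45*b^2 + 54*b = (b + 3)*(b^5 - b^4 - 11*b^3 + 9*b^2 + 18*b) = (b + 3)^2*(b^4 - 4*b^3 + b^2 + 6*b) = (b - 2)*(b + 3)^2*(b^3 - 2*b^2 - 3*b) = b*(b - 2)*(b + 3)^2*(b^2 - 2*b - 3) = b*(b - 2)*(b + 1)*(b + 3)^2*(b - 3)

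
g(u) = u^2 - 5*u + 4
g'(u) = 2*u - 5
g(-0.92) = 9.45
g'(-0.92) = -6.84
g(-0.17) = 4.88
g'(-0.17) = -5.34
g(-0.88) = 9.17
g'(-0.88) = -6.76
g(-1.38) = 12.80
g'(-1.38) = -7.76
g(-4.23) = 43.04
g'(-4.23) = -13.46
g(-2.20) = 19.84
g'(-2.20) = -9.40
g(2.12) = -2.11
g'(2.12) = -0.76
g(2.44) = -2.25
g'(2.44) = -0.12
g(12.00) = 88.00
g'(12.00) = 19.00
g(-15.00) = 304.00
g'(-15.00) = -35.00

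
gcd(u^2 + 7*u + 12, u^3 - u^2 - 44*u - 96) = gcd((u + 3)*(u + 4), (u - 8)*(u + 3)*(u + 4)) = u^2 + 7*u + 12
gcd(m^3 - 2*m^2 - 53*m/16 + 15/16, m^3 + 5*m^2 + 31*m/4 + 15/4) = 1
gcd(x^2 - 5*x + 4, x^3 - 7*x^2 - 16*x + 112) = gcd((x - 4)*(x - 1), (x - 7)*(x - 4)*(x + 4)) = x - 4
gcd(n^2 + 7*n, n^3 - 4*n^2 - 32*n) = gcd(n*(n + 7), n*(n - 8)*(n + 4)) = n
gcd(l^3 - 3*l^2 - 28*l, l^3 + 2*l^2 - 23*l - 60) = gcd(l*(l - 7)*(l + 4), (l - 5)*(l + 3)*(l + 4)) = l + 4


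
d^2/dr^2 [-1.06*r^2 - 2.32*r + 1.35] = -2.12000000000000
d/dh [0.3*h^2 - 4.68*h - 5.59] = 0.6*h - 4.68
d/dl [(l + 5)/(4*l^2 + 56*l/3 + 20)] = 3*(-3*l^2 - 30*l - 55)/(4*(9*l^4 + 84*l^3 + 286*l^2 + 420*l + 225))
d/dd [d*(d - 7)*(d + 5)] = 3*d^2 - 4*d - 35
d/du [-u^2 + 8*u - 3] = 8 - 2*u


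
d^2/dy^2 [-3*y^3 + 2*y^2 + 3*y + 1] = 4 - 18*y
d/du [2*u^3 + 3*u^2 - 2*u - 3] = 6*u^2 + 6*u - 2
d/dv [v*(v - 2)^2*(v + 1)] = 4*v^3 - 9*v^2 + 4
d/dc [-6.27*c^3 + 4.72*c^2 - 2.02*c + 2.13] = -18.81*c^2 + 9.44*c - 2.02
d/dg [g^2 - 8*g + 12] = 2*g - 8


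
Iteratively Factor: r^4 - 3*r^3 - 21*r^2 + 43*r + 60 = (r + 1)*(r^3 - 4*r^2 - 17*r + 60) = (r - 5)*(r + 1)*(r^2 + r - 12) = (r - 5)*(r + 1)*(r + 4)*(r - 3)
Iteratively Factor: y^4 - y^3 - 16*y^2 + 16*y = (y - 4)*(y^3 + 3*y^2 - 4*y) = (y - 4)*(y + 4)*(y^2 - y) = (y - 4)*(y - 1)*(y + 4)*(y)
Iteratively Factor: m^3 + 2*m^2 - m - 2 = (m - 1)*(m^2 + 3*m + 2) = (m - 1)*(m + 2)*(m + 1)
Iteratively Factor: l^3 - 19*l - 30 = (l + 2)*(l^2 - 2*l - 15) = (l - 5)*(l + 2)*(l + 3)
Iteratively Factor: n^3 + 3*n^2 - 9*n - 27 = (n + 3)*(n^2 - 9) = (n + 3)^2*(n - 3)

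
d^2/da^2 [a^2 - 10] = 2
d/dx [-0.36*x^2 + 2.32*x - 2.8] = 2.32 - 0.72*x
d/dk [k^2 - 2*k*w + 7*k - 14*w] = 2*k - 2*w + 7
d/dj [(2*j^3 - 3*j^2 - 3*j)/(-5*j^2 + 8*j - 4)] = (-10*j^4 + 32*j^3 - 63*j^2 + 24*j + 12)/(25*j^4 - 80*j^3 + 104*j^2 - 64*j + 16)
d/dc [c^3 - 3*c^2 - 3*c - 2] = 3*c^2 - 6*c - 3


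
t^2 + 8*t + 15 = (t + 3)*(t + 5)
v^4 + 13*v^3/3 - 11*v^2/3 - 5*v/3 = v*(v - 1)*(v + 1/3)*(v + 5)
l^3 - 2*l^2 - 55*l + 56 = (l - 8)*(l - 1)*(l + 7)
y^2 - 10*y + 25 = (y - 5)^2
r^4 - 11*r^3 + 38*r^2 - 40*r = r*(r - 5)*(r - 4)*(r - 2)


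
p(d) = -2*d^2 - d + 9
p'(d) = -4*d - 1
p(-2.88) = -4.71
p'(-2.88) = 10.52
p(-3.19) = -8.16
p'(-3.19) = 11.76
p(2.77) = -9.12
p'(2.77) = -12.08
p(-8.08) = -113.49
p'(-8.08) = 31.32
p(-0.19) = 9.12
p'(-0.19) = -0.24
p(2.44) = -5.35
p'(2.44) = -10.76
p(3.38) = -17.23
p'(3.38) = -14.52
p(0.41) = 8.25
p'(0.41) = -2.64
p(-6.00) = -57.00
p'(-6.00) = 23.00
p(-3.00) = -6.00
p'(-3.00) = 11.00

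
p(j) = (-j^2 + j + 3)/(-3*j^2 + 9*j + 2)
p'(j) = (1 - 2*j)/(-3*j^2 + 9*j + 2) + (6*j - 9)*(-j^2 + j + 3)/(-3*j^2 + 9*j + 2)^2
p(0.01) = 1.44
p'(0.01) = -5.69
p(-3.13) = 0.18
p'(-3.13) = -0.04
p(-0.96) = -0.12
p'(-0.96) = -0.50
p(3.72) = 1.18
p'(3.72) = -1.54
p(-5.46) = 0.24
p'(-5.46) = -0.02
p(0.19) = 0.88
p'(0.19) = -1.74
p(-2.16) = 0.12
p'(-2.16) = -0.08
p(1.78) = 0.19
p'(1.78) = -0.26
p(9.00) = 0.43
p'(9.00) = -0.02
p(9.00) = 0.43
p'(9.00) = -0.02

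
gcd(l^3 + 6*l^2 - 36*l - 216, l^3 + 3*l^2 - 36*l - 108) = l^2 - 36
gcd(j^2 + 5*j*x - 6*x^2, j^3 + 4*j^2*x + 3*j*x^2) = 1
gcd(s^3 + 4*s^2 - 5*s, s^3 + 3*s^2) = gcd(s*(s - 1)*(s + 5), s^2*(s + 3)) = s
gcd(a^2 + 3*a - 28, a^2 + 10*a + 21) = a + 7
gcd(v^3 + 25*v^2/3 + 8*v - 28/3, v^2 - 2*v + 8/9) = v - 2/3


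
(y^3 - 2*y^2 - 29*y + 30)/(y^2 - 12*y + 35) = (y^3 - 2*y^2 - 29*y + 30)/(y^2 - 12*y + 35)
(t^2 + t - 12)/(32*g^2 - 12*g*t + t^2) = (t^2 + t - 12)/(32*g^2 - 12*g*t + t^2)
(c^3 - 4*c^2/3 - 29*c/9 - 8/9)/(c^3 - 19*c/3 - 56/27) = 3*(c + 1)/(3*c + 7)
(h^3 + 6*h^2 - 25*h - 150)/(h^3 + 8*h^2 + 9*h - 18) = (h^2 - 25)/(h^2 + 2*h - 3)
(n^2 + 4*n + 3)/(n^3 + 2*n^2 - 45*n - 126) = (n + 1)/(n^2 - n - 42)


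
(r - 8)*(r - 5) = r^2 - 13*r + 40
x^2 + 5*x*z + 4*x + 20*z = (x + 4)*(x + 5*z)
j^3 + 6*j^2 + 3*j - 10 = (j - 1)*(j + 2)*(j + 5)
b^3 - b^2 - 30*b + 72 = (b - 4)*(b - 3)*(b + 6)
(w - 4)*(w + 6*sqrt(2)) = w^2 - 4*w + 6*sqrt(2)*w - 24*sqrt(2)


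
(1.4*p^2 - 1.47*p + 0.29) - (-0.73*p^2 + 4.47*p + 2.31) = 2.13*p^2 - 5.94*p - 2.02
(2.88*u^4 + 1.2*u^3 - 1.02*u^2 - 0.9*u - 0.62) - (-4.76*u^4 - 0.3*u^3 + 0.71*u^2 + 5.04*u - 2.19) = 7.64*u^4 + 1.5*u^3 - 1.73*u^2 - 5.94*u + 1.57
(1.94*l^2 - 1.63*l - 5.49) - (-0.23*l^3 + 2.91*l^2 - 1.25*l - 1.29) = 0.23*l^3 - 0.97*l^2 - 0.38*l - 4.2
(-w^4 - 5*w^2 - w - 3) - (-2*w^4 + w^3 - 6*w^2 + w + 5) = w^4 - w^3 + w^2 - 2*w - 8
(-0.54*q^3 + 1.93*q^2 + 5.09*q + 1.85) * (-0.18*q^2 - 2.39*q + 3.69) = 0.0972*q^5 + 0.9432*q^4 - 7.5215*q^3 - 5.3764*q^2 + 14.3606*q + 6.8265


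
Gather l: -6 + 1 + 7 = 2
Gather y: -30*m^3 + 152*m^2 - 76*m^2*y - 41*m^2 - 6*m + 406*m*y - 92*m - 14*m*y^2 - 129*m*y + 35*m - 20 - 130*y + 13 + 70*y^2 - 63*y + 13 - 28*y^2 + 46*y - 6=-30*m^3 + 111*m^2 - 63*m + y^2*(42 - 14*m) + y*(-76*m^2 + 277*m - 147)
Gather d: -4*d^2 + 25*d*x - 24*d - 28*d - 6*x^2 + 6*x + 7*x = -4*d^2 + d*(25*x - 52) - 6*x^2 + 13*x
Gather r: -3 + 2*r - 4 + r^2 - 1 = r^2 + 2*r - 8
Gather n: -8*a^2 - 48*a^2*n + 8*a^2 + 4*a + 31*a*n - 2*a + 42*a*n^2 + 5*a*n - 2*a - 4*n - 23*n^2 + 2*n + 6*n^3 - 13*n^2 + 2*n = 6*n^3 + n^2*(42*a - 36) + n*(-48*a^2 + 36*a)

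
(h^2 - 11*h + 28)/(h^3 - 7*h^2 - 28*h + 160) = (h - 7)/(h^2 - 3*h - 40)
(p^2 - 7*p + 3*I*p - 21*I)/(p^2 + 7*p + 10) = (p^2 + p*(-7 + 3*I) - 21*I)/(p^2 + 7*p + 10)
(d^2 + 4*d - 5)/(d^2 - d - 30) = (d - 1)/(d - 6)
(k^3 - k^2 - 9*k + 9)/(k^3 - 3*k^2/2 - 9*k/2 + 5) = 2*(k^2 - 9)/(2*k^2 - k - 10)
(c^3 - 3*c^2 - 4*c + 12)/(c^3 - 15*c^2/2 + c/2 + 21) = 2*(c^2 - c - 6)/(2*c^2 - 11*c - 21)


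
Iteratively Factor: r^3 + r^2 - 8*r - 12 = (r + 2)*(r^2 - r - 6) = (r + 2)^2*(r - 3)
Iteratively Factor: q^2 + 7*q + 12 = (q + 4)*(q + 3)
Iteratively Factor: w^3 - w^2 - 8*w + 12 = (w - 2)*(w^2 + w - 6) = (w - 2)^2*(w + 3)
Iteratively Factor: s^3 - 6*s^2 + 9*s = (s)*(s^2 - 6*s + 9) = s*(s - 3)*(s - 3)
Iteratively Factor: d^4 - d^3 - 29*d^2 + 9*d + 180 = (d - 3)*(d^3 + 2*d^2 - 23*d - 60) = (d - 3)*(d + 4)*(d^2 - 2*d - 15) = (d - 5)*(d - 3)*(d + 4)*(d + 3)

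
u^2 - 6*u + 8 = (u - 4)*(u - 2)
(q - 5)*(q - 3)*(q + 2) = q^3 - 6*q^2 - q + 30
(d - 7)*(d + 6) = d^2 - d - 42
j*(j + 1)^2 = j^3 + 2*j^2 + j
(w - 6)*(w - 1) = w^2 - 7*w + 6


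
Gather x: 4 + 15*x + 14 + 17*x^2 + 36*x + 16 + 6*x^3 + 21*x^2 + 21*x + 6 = 6*x^3 + 38*x^2 + 72*x + 40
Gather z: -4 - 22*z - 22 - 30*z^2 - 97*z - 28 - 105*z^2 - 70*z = -135*z^2 - 189*z - 54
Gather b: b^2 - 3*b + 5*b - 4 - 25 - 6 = b^2 + 2*b - 35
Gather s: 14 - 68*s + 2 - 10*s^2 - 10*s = -10*s^2 - 78*s + 16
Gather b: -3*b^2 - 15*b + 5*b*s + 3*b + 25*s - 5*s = -3*b^2 + b*(5*s - 12) + 20*s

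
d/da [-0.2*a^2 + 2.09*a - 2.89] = 2.09 - 0.4*a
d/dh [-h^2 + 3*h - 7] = 3 - 2*h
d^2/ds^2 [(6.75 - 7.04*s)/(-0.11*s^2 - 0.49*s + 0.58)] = ((0.22*s + 0.49)*(0.44*s + 0.98)*(7.04*s - 6.75) - (4.6464*s + 5.4142)*(0.11*s^2 + 0.49*s - 0.58))/(0.11*s^2 + 0.49*s - 0.58)^3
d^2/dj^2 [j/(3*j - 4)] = 24/(3*j - 4)^3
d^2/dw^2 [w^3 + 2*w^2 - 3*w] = 6*w + 4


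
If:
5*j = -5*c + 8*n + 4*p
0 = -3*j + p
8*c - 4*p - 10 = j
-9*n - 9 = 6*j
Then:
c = -362/155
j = -342/155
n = 73/155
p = -1026/155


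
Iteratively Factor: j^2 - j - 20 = (j + 4)*(j - 5)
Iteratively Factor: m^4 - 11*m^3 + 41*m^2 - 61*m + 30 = (m - 1)*(m^3 - 10*m^2 + 31*m - 30) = (m - 5)*(m - 1)*(m^2 - 5*m + 6) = (m - 5)*(m - 2)*(m - 1)*(m - 3)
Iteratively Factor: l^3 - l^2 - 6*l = (l - 3)*(l^2 + 2*l) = (l - 3)*(l + 2)*(l)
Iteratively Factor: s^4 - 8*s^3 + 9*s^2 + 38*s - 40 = (s - 4)*(s^3 - 4*s^2 - 7*s + 10) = (s - 4)*(s + 2)*(s^2 - 6*s + 5) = (s - 5)*(s - 4)*(s + 2)*(s - 1)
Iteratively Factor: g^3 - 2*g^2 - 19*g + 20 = (g - 1)*(g^2 - g - 20) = (g - 5)*(g - 1)*(g + 4)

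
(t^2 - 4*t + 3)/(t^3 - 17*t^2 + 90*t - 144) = (t - 1)/(t^2 - 14*t + 48)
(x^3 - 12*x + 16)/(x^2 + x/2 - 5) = 2*(x^2 + 2*x - 8)/(2*x + 5)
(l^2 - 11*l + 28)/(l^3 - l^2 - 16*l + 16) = (l - 7)/(l^2 + 3*l - 4)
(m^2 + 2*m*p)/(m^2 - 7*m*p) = (m + 2*p)/(m - 7*p)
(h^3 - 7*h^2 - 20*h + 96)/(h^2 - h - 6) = (h^2 - 4*h - 32)/(h + 2)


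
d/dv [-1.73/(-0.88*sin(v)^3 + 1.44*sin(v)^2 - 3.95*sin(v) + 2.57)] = (-4.5672*sin(v)^2 + 4.9824*sin(v) - 6.8335)*cos(v)/(0.88*sin(v)^3 - 1.44*sin(v)^2 + 3.95*sin(v) - 2.57)^2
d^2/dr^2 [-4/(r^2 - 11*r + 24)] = 8*(r^2 - 11*r - (2*r - 11)^2 + 24)/(r^2 - 11*r + 24)^3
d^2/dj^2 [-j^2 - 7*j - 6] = -2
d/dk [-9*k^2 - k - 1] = -18*k - 1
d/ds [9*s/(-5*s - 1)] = -9/(5*s + 1)^2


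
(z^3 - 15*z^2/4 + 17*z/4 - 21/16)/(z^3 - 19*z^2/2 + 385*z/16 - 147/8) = (4*z^2 - 8*z + 3)/(4*z^2 - 31*z + 42)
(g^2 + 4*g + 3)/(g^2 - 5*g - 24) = (g + 1)/(g - 8)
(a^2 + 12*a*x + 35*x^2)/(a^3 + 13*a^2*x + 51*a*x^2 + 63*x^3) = (a + 5*x)/(a^2 + 6*a*x + 9*x^2)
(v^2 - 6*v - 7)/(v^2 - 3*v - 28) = (v + 1)/(v + 4)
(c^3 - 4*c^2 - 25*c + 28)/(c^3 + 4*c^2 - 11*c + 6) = (c^2 - 3*c - 28)/(c^2 + 5*c - 6)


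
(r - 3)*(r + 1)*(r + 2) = r^3 - 7*r - 6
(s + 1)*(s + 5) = s^2 + 6*s + 5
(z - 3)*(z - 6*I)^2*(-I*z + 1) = -I*z^4 - 11*z^3 + 3*I*z^3 + 33*z^2 + 24*I*z^2 - 36*z - 72*I*z + 108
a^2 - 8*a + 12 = (a - 6)*(a - 2)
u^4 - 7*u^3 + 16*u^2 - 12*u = u*(u - 3)*(u - 2)^2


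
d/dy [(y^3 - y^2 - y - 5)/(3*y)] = (2*y^3 - y^2 + 5)/(3*y^2)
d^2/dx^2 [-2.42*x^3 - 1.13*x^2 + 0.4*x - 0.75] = -14.52*x - 2.26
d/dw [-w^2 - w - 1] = -2*w - 1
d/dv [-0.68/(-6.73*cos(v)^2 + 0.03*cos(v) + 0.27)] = (9.1528*cos(v) - 0.0204)*sin(v)/(-6.73*cos(v)^2 + 0.03*cos(v) + 0.27)^2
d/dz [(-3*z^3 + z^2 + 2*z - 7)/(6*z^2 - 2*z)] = (-9*z^4 + 6*z^3 - 7*z^2 + 42*z - 7)/(2*z^2*(9*z^2 - 6*z + 1))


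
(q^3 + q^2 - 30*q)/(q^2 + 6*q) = q - 5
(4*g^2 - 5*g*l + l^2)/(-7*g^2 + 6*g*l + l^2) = (-4*g + l)/(7*g + l)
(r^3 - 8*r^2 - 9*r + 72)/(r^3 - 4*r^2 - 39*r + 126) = (r^2 - 5*r - 24)/(r^2 - r - 42)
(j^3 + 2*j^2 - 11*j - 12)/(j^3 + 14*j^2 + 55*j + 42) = (j^2 + j - 12)/(j^2 + 13*j + 42)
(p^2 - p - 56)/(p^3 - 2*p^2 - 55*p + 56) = 1/(p - 1)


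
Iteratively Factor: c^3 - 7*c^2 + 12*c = (c - 3)*(c^2 - 4*c) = (c - 4)*(c - 3)*(c)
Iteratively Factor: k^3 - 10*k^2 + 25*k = (k - 5)*(k^2 - 5*k) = (k - 5)^2*(k)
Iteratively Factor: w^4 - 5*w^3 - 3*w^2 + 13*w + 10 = (w + 1)*(w^3 - 6*w^2 + 3*w + 10) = (w - 2)*(w + 1)*(w^2 - 4*w - 5) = (w - 5)*(w - 2)*(w + 1)*(w + 1)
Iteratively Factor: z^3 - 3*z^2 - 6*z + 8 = (z - 4)*(z^2 + z - 2) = (z - 4)*(z - 1)*(z + 2)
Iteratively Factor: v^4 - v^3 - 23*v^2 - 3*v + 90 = (v - 5)*(v^3 + 4*v^2 - 3*v - 18) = (v - 5)*(v + 3)*(v^2 + v - 6) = (v - 5)*(v - 2)*(v + 3)*(v + 3)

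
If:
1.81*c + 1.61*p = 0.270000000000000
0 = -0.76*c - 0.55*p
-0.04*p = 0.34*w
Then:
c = -0.65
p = 0.90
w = -0.11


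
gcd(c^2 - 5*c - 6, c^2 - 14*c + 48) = c - 6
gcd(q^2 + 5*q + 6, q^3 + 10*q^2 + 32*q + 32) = q + 2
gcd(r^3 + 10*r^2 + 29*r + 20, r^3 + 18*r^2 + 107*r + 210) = r + 5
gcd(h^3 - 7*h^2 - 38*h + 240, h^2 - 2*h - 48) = h^2 - 2*h - 48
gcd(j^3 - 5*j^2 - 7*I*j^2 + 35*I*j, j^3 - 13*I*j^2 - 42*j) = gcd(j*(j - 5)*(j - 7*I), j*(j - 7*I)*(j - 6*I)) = j^2 - 7*I*j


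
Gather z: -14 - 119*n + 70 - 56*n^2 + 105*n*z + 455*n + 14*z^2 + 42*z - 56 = -56*n^2 + 336*n + 14*z^2 + z*(105*n + 42)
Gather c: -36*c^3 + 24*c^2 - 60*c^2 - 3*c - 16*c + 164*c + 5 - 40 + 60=-36*c^3 - 36*c^2 + 145*c + 25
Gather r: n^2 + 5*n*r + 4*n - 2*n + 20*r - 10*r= n^2 + 2*n + r*(5*n + 10)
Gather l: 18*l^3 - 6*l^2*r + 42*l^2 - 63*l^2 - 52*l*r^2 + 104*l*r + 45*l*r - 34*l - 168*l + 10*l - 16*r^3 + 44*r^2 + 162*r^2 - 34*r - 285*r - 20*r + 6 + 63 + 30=18*l^3 + l^2*(-6*r - 21) + l*(-52*r^2 + 149*r - 192) - 16*r^3 + 206*r^2 - 339*r + 99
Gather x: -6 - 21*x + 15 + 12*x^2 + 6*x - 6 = 12*x^2 - 15*x + 3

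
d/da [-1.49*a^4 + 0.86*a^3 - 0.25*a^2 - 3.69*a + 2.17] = -5.96*a^3 + 2.58*a^2 - 0.5*a - 3.69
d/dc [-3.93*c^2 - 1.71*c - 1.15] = -7.86*c - 1.71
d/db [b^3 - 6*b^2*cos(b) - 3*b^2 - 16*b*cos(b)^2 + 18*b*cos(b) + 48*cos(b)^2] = 6*b^2*sin(b) + 3*b^2 - 18*b*sin(b) + 16*b*sin(2*b) - 12*b*cos(b) - 6*b - 48*sin(2*b) - 16*cos(b)^2 + 18*cos(b)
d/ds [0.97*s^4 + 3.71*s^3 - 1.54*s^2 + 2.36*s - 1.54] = 3.88*s^3 + 11.13*s^2 - 3.08*s + 2.36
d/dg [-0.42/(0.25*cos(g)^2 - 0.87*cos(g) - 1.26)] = (0.3654 - 0.21*cos(g))*sin(g)/(-0.25*cos(g)^2 + 0.87*cos(g) + 1.26)^2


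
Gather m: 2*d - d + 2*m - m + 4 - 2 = d + m + 2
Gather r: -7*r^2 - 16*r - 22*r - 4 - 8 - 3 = -7*r^2 - 38*r - 15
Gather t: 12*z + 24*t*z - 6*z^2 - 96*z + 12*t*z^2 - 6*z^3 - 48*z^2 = t*(12*z^2 + 24*z) - 6*z^3 - 54*z^2 - 84*z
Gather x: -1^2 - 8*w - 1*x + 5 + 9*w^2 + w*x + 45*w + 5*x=9*w^2 + 37*w + x*(w + 4) + 4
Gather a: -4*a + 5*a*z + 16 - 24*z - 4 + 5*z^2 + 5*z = a*(5*z - 4) + 5*z^2 - 19*z + 12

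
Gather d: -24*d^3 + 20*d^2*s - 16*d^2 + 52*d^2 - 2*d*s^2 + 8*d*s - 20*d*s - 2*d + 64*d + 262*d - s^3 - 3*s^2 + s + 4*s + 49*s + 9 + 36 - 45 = -24*d^3 + d^2*(20*s + 36) + d*(-2*s^2 - 12*s + 324) - s^3 - 3*s^2 + 54*s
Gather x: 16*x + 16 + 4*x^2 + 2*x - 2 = 4*x^2 + 18*x + 14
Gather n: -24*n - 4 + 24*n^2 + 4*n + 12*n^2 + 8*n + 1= 36*n^2 - 12*n - 3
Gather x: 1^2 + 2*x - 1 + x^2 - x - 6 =x^2 + x - 6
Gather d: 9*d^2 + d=9*d^2 + d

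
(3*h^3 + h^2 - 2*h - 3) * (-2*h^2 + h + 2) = -6*h^5 + h^4 + 11*h^3 + 6*h^2 - 7*h - 6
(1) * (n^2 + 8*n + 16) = n^2 + 8*n + 16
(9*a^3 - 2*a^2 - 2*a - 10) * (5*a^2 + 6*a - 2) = 45*a^5 + 44*a^4 - 40*a^3 - 58*a^2 - 56*a + 20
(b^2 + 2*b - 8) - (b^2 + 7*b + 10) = -5*b - 18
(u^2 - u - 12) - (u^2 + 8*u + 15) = -9*u - 27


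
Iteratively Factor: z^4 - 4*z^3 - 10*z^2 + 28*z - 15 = (z - 5)*(z^3 + z^2 - 5*z + 3) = (z - 5)*(z - 1)*(z^2 + 2*z - 3) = (z - 5)*(z - 1)^2*(z + 3)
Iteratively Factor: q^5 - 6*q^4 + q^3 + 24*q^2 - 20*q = (q - 2)*(q^4 - 4*q^3 - 7*q^2 + 10*q) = q*(q - 2)*(q^3 - 4*q^2 - 7*q + 10) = q*(q - 2)*(q - 1)*(q^2 - 3*q - 10) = q*(q - 2)*(q - 1)*(q + 2)*(q - 5)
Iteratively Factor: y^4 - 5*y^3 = (y - 5)*(y^3) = y*(y - 5)*(y^2) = y^2*(y - 5)*(y)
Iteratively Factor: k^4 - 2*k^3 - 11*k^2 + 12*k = (k)*(k^3 - 2*k^2 - 11*k + 12) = k*(k + 3)*(k^2 - 5*k + 4) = k*(k - 4)*(k + 3)*(k - 1)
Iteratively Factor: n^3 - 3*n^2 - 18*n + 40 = (n + 4)*(n^2 - 7*n + 10) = (n - 2)*(n + 4)*(n - 5)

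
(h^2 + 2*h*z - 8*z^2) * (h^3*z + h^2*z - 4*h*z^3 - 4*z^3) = h^5*z + 2*h^4*z^2 + h^4*z - 12*h^3*z^3 + 2*h^3*z^2 - 8*h^2*z^4 - 12*h^2*z^3 + 32*h*z^5 - 8*h*z^4 + 32*z^5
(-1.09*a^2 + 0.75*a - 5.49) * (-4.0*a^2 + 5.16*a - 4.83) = 4.36*a^4 - 8.6244*a^3 + 31.0947*a^2 - 31.9509*a + 26.5167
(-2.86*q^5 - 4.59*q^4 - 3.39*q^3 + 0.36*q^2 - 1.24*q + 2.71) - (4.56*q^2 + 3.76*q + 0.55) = -2.86*q^5 - 4.59*q^4 - 3.39*q^3 - 4.2*q^2 - 5.0*q + 2.16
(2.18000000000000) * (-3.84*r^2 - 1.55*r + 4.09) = -8.3712*r^2 - 3.379*r + 8.9162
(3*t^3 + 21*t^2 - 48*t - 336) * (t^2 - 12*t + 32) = 3*t^5 - 15*t^4 - 204*t^3 + 912*t^2 + 2496*t - 10752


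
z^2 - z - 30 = (z - 6)*(z + 5)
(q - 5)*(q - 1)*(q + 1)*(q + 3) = q^4 - 2*q^3 - 16*q^2 + 2*q + 15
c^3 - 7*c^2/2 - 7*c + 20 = (c - 4)*(c - 2)*(c + 5/2)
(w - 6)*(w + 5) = w^2 - w - 30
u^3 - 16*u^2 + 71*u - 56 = (u - 8)*(u - 7)*(u - 1)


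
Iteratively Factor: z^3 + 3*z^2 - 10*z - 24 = (z - 3)*(z^2 + 6*z + 8) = (z - 3)*(z + 2)*(z + 4)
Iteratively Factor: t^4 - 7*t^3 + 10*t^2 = (t)*(t^3 - 7*t^2 + 10*t) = t*(t - 5)*(t^2 - 2*t) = t*(t - 5)*(t - 2)*(t)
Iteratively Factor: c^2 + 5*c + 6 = (c + 2)*(c + 3)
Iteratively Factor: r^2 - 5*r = (r - 5)*(r)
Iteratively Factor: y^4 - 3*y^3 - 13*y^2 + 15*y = (y - 5)*(y^3 + 2*y^2 - 3*y) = y*(y - 5)*(y^2 + 2*y - 3) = y*(y - 5)*(y - 1)*(y + 3)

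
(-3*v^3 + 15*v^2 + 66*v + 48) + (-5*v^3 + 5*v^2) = -8*v^3 + 20*v^2 + 66*v + 48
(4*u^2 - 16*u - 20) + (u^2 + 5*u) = 5*u^2 - 11*u - 20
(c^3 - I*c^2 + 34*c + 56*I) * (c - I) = c^4 - 2*I*c^3 + 33*c^2 + 22*I*c + 56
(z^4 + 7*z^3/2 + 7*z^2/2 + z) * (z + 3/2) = z^5 + 5*z^4 + 35*z^3/4 + 25*z^2/4 + 3*z/2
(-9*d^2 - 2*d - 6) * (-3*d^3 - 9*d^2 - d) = 27*d^5 + 87*d^4 + 45*d^3 + 56*d^2 + 6*d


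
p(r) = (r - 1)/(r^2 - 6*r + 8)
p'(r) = (6 - 2*r)*(r - 1)/(r^2 - 6*r + 8)^2 + 1/(r^2 - 6*r + 8)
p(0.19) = -0.12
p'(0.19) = 0.05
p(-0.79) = -0.13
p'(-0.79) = -0.00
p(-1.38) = -0.13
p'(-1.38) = -0.01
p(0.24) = -0.11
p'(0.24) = 0.06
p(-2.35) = -0.12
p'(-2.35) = -0.01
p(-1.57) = -0.13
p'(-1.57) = -0.01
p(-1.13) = -0.13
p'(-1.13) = -0.01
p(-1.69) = -0.13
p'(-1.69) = -0.01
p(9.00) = 0.23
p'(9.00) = -0.05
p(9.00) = 0.23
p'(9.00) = -0.05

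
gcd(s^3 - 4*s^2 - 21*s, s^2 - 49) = s - 7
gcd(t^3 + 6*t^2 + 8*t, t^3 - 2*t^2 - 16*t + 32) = t + 4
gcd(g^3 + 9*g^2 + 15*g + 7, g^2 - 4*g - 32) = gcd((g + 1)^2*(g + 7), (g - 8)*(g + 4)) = 1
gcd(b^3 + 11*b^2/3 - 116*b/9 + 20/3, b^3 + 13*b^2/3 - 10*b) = b^2 + 13*b/3 - 10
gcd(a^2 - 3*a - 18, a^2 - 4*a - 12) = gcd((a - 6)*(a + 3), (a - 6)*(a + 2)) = a - 6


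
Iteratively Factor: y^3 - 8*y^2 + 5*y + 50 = (y - 5)*(y^2 - 3*y - 10) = (y - 5)^2*(y + 2)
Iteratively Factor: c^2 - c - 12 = (c + 3)*(c - 4)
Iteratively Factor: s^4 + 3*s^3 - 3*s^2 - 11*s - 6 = (s - 2)*(s^3 + 5*s^2 + 7*s + 3) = (s - 2)*(s + 1)*(s^2 + 4*s + 3) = (s - 2)*(s + 1)*(s + 3)*(s + 1)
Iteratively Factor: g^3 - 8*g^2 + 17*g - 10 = (g - 5)*(g^2 - 3*g + 2) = (g - 5)*(g - 1)*(g - 2)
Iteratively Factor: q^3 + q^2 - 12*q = (q + 4)*(q^2 - 3*q) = (q - 3)*(q + 4)*(q)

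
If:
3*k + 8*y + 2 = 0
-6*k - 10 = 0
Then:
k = -5/3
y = 3/8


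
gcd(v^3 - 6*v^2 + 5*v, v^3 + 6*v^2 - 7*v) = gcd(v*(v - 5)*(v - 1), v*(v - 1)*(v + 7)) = v^2 - v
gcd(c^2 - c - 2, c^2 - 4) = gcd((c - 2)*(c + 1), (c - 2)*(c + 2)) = c - 2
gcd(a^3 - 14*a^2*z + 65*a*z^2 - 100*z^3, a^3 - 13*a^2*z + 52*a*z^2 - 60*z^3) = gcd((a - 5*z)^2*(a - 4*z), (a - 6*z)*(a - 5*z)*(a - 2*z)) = -a + 5*z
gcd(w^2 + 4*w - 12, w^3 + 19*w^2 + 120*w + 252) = w + 6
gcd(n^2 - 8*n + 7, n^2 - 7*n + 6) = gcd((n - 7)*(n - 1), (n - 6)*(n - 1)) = n - 1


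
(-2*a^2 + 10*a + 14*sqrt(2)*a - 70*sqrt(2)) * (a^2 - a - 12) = -2*a^4 + 12*a^3 + 14*sqrt(2)*a^3 - 84*sqrt(2)*a^2 + 14*a^2 - 98*sqrt(2)*a - 120*a + 840*sqrt(2)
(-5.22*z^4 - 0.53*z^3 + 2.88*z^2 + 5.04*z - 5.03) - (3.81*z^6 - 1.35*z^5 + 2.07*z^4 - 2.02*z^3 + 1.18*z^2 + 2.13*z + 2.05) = -3.81*z^6 + 1.35*z^5 - 7.29*z^4 + 1.49*z^3 + 1.7*z^2 + 2.91*z - 7.08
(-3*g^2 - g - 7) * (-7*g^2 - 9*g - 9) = 21*g^4 + 34*g^3 + 85*g^2 + 72*g + 63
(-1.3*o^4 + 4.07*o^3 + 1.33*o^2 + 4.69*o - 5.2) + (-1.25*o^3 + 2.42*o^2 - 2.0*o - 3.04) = -1.3*o^4 + 2.82*o^3 + 3.75*o^2 + 2.69*o - 8.24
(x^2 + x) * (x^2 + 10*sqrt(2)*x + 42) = x^4 + x^3 + 10*sqrt(2)*x^3 + 10*sqrt(2)*x^2 + 42*x^2 + 42*x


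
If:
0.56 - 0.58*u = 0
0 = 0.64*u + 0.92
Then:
No Solution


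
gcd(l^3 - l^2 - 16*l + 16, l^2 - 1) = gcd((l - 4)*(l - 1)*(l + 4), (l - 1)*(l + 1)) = l - 1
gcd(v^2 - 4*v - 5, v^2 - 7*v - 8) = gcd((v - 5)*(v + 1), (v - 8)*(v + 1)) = v + 1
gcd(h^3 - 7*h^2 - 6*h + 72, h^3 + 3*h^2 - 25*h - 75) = h + 3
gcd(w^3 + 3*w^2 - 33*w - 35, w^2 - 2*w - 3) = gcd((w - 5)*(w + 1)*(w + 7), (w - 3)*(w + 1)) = w + 1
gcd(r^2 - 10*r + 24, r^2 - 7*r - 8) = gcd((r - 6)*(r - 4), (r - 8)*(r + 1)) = 1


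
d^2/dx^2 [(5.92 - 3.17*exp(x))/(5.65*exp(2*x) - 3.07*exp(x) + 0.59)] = (-101.194325*exp(4*x) + 700.939565*exp(3*x) - 244.65291*exp(2*x) - 28.883693*exp(x) + 9.619419)*exp(x)/(180.362125*exp(6*x) - 294.006225*exp(5*x) + 216.25488*exp(4*x) - 90.337513*exp(3*x) + 22.582368*exp(2*x) - 3.206001*exp(x) + 0.205379)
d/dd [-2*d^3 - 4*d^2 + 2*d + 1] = -6*d^2 - 8*d + 2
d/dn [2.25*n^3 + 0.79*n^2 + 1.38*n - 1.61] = 6.75*n^2 + 1.58*n + 1.38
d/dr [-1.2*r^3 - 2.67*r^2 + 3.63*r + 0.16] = -3.6*r^2 - 5.34*r + 3.63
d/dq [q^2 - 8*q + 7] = 2*q - 8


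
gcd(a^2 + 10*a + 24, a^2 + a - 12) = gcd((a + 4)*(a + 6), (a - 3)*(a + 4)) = a + 4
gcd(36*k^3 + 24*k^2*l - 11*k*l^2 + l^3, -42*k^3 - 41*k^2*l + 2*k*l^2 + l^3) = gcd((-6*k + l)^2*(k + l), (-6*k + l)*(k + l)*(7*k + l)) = 6*k^2 + 5*k*l - l^2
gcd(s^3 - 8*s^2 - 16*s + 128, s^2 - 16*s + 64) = s - 8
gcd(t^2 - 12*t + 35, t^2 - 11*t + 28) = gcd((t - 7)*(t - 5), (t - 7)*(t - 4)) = t - 7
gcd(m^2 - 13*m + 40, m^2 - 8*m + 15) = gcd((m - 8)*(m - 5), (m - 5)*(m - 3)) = m - 5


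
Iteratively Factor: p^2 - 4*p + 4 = (p - 2)*(p - 2)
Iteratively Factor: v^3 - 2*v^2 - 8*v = (v + 2)*(v^2 - 4*v) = v*(v + 2)*(v - 4)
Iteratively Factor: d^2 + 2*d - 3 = (d - 1)*(d + 3)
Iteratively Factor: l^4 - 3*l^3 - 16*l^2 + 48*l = (l - 3)*(l^3 - 16*l) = (l - 3)*(l + 4)*(l^2 - 4*l) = l*(l - 3)*(l + 4)*(l - 4)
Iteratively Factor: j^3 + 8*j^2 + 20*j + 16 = (j + 4)*(j^2 + 4*j + 4) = (j + 2)*(j + 4)*(j + 2)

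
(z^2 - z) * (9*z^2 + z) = 9*z^4 - 8*z^3 - z^2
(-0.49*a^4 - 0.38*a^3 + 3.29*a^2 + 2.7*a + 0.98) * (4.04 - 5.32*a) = 2.6068*a^5 + 0.0420000000000003*a^4 - 19.038*a^3 - 1.0724*a^2 + 5.6944*a + 3.9592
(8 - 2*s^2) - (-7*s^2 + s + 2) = 5*s^2 - s + 6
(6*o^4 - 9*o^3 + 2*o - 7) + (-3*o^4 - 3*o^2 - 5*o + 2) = 3*o^4 - 9*o^3 - 3*o^2 - 3*o - 5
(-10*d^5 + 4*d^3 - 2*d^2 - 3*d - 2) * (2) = -20*d^5 + 8*d^3 - 4*d^2 - 6*d - 4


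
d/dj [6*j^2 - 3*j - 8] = 12*j - 3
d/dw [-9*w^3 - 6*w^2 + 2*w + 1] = -27*w^2 - 12*w + 2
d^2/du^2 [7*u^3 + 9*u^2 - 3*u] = 42*u + 18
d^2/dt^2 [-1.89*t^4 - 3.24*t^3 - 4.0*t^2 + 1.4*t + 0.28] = -22.68*t^2 - 19.44*t - 8.0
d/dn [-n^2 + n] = 1 - 2*n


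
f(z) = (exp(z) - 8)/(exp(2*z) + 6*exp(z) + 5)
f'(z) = (exp(z) - 8)*(-2*exp(2*z) - 6*exp(z))/(exp(2*z) + 6*exp(z) + 5)^2 + exp(z)/(exp(2*z) + 6*exp(z) + 5) = (-2*(exp(z) - 8)*(exp(z) + 3) + exp(2*z) + 6*exp(z) + 5)*exp(z)/(exp(2*z) + 6*exp(z) + 5)^2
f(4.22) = 0.01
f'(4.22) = -0.01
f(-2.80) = -1.48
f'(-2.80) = 0.11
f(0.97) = -0.19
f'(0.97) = 0.30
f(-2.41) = -1.43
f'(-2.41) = 0.16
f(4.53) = 0.01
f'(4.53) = -0.01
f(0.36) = -0.42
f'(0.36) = 0.43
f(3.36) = 0.02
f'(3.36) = -0.01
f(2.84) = 0.02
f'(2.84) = 0.00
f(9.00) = 0.00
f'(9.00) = 0.00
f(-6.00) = -1.59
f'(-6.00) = 0.01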